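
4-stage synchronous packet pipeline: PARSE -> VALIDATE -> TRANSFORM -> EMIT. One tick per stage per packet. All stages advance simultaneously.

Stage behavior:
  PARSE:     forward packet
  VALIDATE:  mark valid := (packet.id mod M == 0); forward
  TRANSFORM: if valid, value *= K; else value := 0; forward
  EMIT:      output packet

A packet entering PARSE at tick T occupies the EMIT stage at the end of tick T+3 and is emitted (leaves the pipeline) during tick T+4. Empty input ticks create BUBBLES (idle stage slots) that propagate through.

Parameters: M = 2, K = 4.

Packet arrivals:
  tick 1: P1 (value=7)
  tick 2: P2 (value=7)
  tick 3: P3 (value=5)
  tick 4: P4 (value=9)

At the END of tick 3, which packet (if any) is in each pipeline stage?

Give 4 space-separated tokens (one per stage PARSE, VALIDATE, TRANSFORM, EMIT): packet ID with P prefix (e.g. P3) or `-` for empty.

Answer: P3 P2 P1 -

Derivation:
Tick 1: [PARSE:P1(v=7,ok=F), VALIDATE:-, TRANSFORM:-, EMIT:-] out:-; in:P1
Tick 2: [PARSE:P2(v=7,ok=F), VALIDATE:P1(v=7,ok=F), TRANSFORM:-, EMIT:-] out:-; in:P2
Tick 3: [PARSE:P3(v=5,ok=F), VALIDATE:P2(v=7,ok=T), TRANSFORM:P1(v=0,ok=F), EMIT:-] out:-; in:P3
At end of tick 3: ['P3', 'P2', 'P1', '-']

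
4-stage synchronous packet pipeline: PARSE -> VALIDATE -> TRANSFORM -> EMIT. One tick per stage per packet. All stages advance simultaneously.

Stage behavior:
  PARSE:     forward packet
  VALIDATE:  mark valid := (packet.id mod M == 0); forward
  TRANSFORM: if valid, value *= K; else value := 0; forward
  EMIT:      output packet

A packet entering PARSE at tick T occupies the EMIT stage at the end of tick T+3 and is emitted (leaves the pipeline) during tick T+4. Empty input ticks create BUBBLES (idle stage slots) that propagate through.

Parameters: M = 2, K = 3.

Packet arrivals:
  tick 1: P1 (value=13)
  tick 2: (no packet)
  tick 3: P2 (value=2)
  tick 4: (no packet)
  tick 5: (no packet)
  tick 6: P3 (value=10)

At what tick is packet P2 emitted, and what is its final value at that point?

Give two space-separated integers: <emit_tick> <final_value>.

Tick 1: [PARSE:P1(v=13,ok=F), VALIDATE:-, TRANSFORM:-, EMIT:-] out:-; in:P1
Tick 2: [PARSE:-, VALIDATE:P1(v=13,ok=F), TRANSFORM:-, EMIT:-] out:-; in:-
Tick 3: [PARSE:P2(v=2,ok=F), VALIDATE:-, TRANSFORM:P1(v=0,ok=F), EMIT:-] out:-; in:P2
Tick 4: [PARSE:-, VALIDATE:P2(v=2,ok=T), TRANSFORM:-, EMIT:P1(v=0,ok=F)] out:-; in:-
Tick 5: [PARSE:-, VALIDATE:-, TRANSFORM:P2(v=6,ok=T), EMIT:-] out:P1(v=0); in:-
Tick 6: [PARSE:P3(v=10,ok=F), VALIDATE:-, TRANSFORM:-, EMIT:P2(v=6,ok=T)] out:-; in:P3
Tick 7: [PARSE:-, VALIDATE:P3(v=10,ok=F), TRANSFORM:-, EMIT:-] out:P2(v=6); in:-
Tick 8: [PARSE:-, VALIDATE:-, TRANSFORM:P3(v=0,ok=F), EMIT:-] out:-; in:-
Tick 9: [PARSE:-, VALIDATE:-, TRANSFORM:-, EMIT:P3(v=0,ok=F)] out:-; in:-
Tick 10: [PARSE:-, VALIDATE:-, TRANSFORM:-, EMIT:-] out:P3(v=0); in:-
P2: arrives tick 3, valid=True (id=2, id%2=0), emit tick 7, final value 6

Answer: 7 6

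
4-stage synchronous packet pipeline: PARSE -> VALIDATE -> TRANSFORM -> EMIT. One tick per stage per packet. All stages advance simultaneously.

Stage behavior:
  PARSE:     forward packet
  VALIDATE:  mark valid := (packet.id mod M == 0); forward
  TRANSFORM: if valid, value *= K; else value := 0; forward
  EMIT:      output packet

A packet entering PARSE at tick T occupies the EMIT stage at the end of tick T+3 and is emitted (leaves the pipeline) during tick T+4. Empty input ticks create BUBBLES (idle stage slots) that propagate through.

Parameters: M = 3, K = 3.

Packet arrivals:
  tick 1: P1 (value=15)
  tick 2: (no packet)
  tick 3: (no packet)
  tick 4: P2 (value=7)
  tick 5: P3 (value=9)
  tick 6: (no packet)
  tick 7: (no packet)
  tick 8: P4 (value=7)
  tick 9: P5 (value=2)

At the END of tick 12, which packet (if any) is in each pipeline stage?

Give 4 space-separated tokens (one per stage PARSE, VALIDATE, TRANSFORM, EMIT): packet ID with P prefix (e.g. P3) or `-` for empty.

Answer: - - - P5

Derivation:
Tick 1: [PARSE:P1(v=15,ok=F), VALIDATE:-, TRANSFORM:-, EMIT:-] out:-; in:P1
Tick 2: [PARSE:-, VALIDATE:P1(v=15,ok=F), TRANSFORM:-, EMIT:-] out:-; in:-
Tick 3: [PARSE:-, VALIDATE:-, TRANSFORM:P1(v=0,ok=F), EMIT:-] out:-; in:-
Tick 4: [PARSE:P2(v=7,ok=F), VALIDATE:-, TRANSFORM:-, EMIT:P1(v=0,ok=F)] out:-; in:P2
Tick 5: [PARSE:P3(v=9,ok=F), VALIDATE:P2(v=7,ok=F), TRANSFORM:-, EMIT:-] out:P1(v=0); in:P3
Tick 6: [PARSE:-, VALIDATE:P3(v=9,ok=T), TRANSFORM:P2(v=0,ok=F), EMIT:-] out:-; in:-
Tick 7: [PARSE:-, VALIDATE:-, TRANSFORM:P3(v=27,ok=T), EMIT:P2(v=0,ok=F)] out:-; in:-
Tick 8: [PARSE:P4(v=7,ok=F), VALIDATE:-, TRANSFORM:-, EMIT:P3(v=27,ok=T)] out:P2(v=0); in:P4
Tick 9: [PARSE:P5(v=2,ok=F), VALIDATE:P4(v=7,ok=F), TRANSFORM:-, EMIT:-] out:P3(v=27); in:P5
Tick 10: [PARSE:-, VALIDATE:P5(v=2,ok=F), TRANSFORM:P4(v=0,ok=F), EMIT:-] out:-; in:-
Tick 11: [PARSE:-, VALIDATE:-, TRANSFORM:P5(v=0,ok=F), EMIT:P4(v=0,ok=F)] out:-; in:-
Tick 12: [PARSE:-, VALIDATE:-, TRANSFORM:-, EMIT:P5(v=0,ok=F)] out:P4(v=0); in:-
At end of tick 12: ['-', '-', '-', 'P5']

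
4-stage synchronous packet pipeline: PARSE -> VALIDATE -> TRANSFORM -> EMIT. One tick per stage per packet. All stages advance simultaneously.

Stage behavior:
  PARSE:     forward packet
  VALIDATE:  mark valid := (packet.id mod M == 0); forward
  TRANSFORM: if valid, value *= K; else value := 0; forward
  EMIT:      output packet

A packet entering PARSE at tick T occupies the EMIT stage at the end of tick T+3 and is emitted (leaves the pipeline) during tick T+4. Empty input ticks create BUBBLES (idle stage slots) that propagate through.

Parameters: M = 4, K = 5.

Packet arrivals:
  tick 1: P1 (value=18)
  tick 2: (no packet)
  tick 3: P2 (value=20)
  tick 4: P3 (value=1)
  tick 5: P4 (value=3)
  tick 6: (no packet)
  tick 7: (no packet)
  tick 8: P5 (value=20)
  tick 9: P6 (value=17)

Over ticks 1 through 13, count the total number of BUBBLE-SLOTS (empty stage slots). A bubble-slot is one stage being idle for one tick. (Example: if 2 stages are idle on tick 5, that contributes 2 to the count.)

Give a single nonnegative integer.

Tick 1: [PARSE:P1(v=18,ok=F), VALIDATE:-, TRANSFORM:-, EMIT:-] out:-; bubbles=3
Tick 2: [PARSE:-, VALIDATE:P1(v=18,ok=F), TRANSFORM:-, EMIT:-] out:-; bubbles=3
Tick 3: [PARSE:P2(v=20,ok=F), VALIDATE:-, TRANSFORM:P1(v=0,ok=F), EMIT:-] out:-; bubbles=2
Tick 4: [PARSE:P3(v=1,ok=F), VALIDATE:P2(v=20,ok=F), TRANSFORM:-, EMIT:P1(v=0,ok=F)] out:-; bubbles=1
Tick 5: [PARSE:P4(v=3,ok=F), VALIDATE:P3(v=1,ok=F), TRANSFORM:P2(v=0,ok=F), EMIT:-] out:P1(v=0); bubbles=1
Tick 6: [PARSE:-, VALIDATE:P4(v=3,ok=T), TRANSFORM:P3(v=0,ok=F), EMIT:P2(v=0,ok=F)] out:-; bubbles=1
Tick 7: [PARSE:-, VALIDATE:-, TRANSFORM:P4(v=15,ok=T), EMIT:P3(v=0,ok=F)] out:P2(v=0); bubbles=2
Tick 8: [PARSE:P5(v=20,ok=F), VALIDATE:-, TRANSFORM:-, EMIT:P4(v=15,ok=T)] out:P3(v=0); bubbles=2
Tick 9: [PARSE:P6(v=17,ok=F), VALIDATE:P5(v=20,ok=F), TRANSFORM:-, EMIT:-] out:P4(v=15); bubbles=2
Tick 10: [PARSE:-, VALIDATE:P6(v=17,ok=F), TRANSFORM:P5(v=0,ok=F), EMIT:-] out:-; bubbles=2
Tick 11: [PARSE:-, VALIDATE:-, TRANSFORM:P6(v=0,ok=F), EMIT:P5(v=0,ok=F)] out:-; bubbles=2
Tick 12: [PARSE:-, VALIDATE:-, TRANSFORM:-, EMIT:P6(v=0,ok=F)] out:P5(v=0); bubbles=3
Tick 13: [PARSE:-, VALIDATE:-, TRANSFORM:-, EMIT:-] out:P6(v=0); bubbles=4
Total bubble-slots: 28

Answer: 28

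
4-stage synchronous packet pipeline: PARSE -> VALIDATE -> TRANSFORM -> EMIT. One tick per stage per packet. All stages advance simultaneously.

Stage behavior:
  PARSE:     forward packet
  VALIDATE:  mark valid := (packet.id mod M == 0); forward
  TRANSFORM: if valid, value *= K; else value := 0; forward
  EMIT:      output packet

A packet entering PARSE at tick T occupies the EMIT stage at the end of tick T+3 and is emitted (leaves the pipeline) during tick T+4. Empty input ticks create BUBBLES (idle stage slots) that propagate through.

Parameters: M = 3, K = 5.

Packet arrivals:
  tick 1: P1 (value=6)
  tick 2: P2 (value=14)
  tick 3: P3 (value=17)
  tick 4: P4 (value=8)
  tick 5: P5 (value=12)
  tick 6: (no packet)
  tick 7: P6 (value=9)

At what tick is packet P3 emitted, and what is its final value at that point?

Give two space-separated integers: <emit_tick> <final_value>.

Tick 1: [PARSE:P1(v=6,ok=F), VALIDATE:-, TRANSFORM:-, EMIT:-] out:-; in:P1
Tick 2: [PARSE:P2(v=14,ok=F), VALIDATE:P1(v=6,ok=F), TRANSFORM:-, EMIT:-] out:-; in:P2
Tick 3: [PARSE:P3(v=17,ok=F), VALIDATE:P2(v=14,ok=F), TRANSFORM:P1(v=0,ok=F), EMIT:-] out:-; in:P3
Tick 4: [PARSE:P4(v=8,ok=F), VALIDATE:P3(v=17,ok=T), TRANSFORM:P2(v=0,ok=F), EMIT:P1(v=0,ok=F)] out:-; in:P4
Tick 5: [PARSE:P5(v=12,ok=F), VALIDATE:P4(v=8,ok=F), TRANSFORM:P3(v=85,ok=T), EMIT:P2(v=0,ok=F)] out:P1(v=0); in:P5
Tick 6: [PARSE:-, VALIDATE:P5(v=12,ok=F), TRANSFORM:P4(v=0,ok=F), EMIT:P3(v=85,ok=T)] out:P2(v=0); in:-
Tick 7: [PARSE:P6(v=9,ok=F), VALIDATE:-, TRANSFORM:P5(v=0,ok=F), EMIT:P4(v=0,ok=F)] out:P3(v=85); in:P6
Tick 8: [PARSE:-, VALIDATE:P6(v=9,ok=T), TRANSFORM:-, EMIT:P5(v=0,ok=F)] out:P4(v=0); in:-
Tick 9: [PARSE:-, VALIDATE:-, TRANSFORM:P6(v=45,ok=T), EMIT:-] out:P5(v=0); in:-
Tick 10: [PARSE:-, VALIDATE:-, TRANSFORM:-, EMIT:P6(v=45,ok=T)] out:-; in:-
Tick 11: [PARSE:-, VALIDATE:-, TRANSFORM:-, EMIT:-] out:P6(v=45); in:-
P3: arrives tick 3, valid=True (id=3, id%3=0), emit tick 7, final value 85

Answer: 7 85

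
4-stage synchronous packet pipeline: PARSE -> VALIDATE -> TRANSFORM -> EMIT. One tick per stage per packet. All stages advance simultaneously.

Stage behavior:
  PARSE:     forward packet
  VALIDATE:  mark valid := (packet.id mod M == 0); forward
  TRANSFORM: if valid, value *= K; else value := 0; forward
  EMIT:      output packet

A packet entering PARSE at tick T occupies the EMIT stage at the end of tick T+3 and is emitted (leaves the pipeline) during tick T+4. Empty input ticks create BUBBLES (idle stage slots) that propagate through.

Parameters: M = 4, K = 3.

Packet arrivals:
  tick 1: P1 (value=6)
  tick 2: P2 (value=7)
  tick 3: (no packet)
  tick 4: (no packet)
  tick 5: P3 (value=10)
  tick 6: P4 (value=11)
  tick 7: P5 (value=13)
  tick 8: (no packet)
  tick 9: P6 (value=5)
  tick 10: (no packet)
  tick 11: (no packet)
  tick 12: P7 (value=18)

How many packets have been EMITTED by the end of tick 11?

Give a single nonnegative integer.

Tick 1: [PARSE:P1(v=6,ok=F), VALIDATE:-, TRANSFORM:-, EMIT:-] out:-; in:P1
Tick 2: [PARSE:P2(v=7,ok=F), VALIDATE:P1(v=6,ok=F), TRANSFORM:-, EMIT:-] out:-; in:P2
Tick 3: [PARSE:-, VALIDATE:P2(v=7,ok=F), TRANSFORM:P1(v=0,ok=F), EMIT:-] out:-; in:-
Tick 4: [PARSE:-, VALIDATE:-, TRANSFORM:P2(v=0,ok=F), EMIT:P1(v=0,ok=F)] out:-; in:-
Tick 5: [PARSE:P3(v=10,ok=F), VALIDATE:-, TRANSFORM:-, EMIT:P2(v=0,ok=F)] out:P1(v=0); in:P3
Tick 6: [PARSE:P4(v=11,ok=F), VALIDATE:P3(v=10,ok=F), TRANSFORM:-, EMIT:-] out:P2(v=0); in:P4
Tick 7: [PARSE:P5(v=13,ok=F), VALIDATE:P4(v=11,ok=T), TRANSFORM:P3(v=0,ok=F), EMIT:-] out:-; in:P5
Tick 8: [PARSE:-, VALIDATE:P5(v=13,ok=F), TRANSFORM:P4(v=33,ok=T), EMIT:P3(v=0,ok=F)] out:-; in:-
Tick 9: [PARSE:P6(v=5,ok=F), VALIDATE:-, TRANSFORM:P5(v=0,ok=F), EMIT:P4(v=33,ok=T)] out:P3(v=0); in:P6
Tick 10: [PARSE:-, VALIDATE:P6(v=5,ok=F), TRANSFORM:-, EMIT:P5(v=0,ok=F)] out:P4(v=33); in:-
Tick 11: [PARSE:-, VALIDATE:-, TRANSFORM:P6(v=0,ok=F), EMIT:-] out:P5(v=0); in:-
Emitted by tick 11: ['P1', 'P2', 'P3', 'P4', 'P5']

Answer: 5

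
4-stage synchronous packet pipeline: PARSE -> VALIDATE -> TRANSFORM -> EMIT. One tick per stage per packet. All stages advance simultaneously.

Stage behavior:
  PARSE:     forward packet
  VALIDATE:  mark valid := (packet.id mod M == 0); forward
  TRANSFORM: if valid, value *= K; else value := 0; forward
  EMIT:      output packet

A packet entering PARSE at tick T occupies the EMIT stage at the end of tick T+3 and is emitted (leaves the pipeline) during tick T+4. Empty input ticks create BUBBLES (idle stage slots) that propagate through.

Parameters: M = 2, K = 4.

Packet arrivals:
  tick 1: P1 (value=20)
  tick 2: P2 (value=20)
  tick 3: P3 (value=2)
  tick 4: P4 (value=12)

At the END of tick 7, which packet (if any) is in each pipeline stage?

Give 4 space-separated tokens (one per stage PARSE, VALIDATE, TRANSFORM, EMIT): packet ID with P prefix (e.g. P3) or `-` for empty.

Tick 1: [PARSE:P1(v=20,ok=F), VALIDATE:-, TRANSFORM:-, EMIT:-] out:-; in:P1
Tick 2: [PARSE:P2(v=20,ok=F), VALIDATE:P1(v=20,ok=F), TRANSFORM:-, EMIT:-] out:-; in:P2
Tick 3: [PARSE:P3(v=2,ok=F), VALIDATE:P2(v=20,ok=T), TRANSFORM:P1(v=0,ok=F), EMIT:-] out:-; in:P3
Tick 4: [PARSE:P4(v=12,ok=F), VALIDATE:P3(v=2,ok=F), TRANSFORM:P2(v=80,ok=T), EMIT:P1(v=0,ok=F)] out:-; in:P4
Tick 5: [PARSE:-, VALIDATE:P4(v=12,ok=T), TRANSFORM:P3(v=0,ok=F), EMIT:P2(v=80,ok=T)] out:P1(v=0); in:-
Tick 6: [PARSE:-, VALIDATE:-, TRANSFORM:P4(v=48,ok=T), EMIT:P3(v=0,ok=F)] out:P2(v=80); in:-
Tick 7: [PARSE:-, VALIDATE:-, TRANSFORM:-, EMIT:P4(v=48,ok=T)] out:P3(v=0); in:-
At end of tick 7: ['-', '-', '-', 'P4']

Answer: - - - P4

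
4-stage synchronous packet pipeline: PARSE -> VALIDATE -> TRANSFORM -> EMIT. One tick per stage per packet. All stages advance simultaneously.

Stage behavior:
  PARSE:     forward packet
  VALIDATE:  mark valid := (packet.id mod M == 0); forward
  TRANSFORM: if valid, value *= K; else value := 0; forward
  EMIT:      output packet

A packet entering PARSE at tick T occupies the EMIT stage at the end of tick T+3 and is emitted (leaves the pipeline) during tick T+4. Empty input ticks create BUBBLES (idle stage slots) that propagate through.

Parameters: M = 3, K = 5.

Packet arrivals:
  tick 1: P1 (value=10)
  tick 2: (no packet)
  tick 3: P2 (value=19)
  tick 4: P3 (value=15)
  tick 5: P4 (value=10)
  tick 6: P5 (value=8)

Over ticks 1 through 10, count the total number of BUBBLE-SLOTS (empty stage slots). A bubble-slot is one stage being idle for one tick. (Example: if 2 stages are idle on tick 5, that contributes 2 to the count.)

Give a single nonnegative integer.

Tick 1: [PARSE:P1(v=10,ok=F), VALIDATE:-, TRANSFORM:-, EMIT:-] out:-; bubbles=3
Tick 2: [PARSE:-, VALIDATE:P1(v=10,ok=F), TRANSFORM:-, EMIT:-] out:-; bubbles=3
Tick 3: [PARSE:P2(v=19,ok=F), VALIDATE:-, TRANSFORM:P1(v=0,ok=F), EMIT:-] out:-; bubbles=2
Tick 4: [PARSE:P3(v=15,ok=F), VALIDATE:P2(v=19,ok=F), TRANSFORM:-, EMIT:P1(v=0,ok=F)] out:-; bubbles=1
Tick 5: [PARSE:P4(v=10,ok=F), VALIDATE:P3(v=15,ok=T), TRANSFORM:P2(v=0,ok=F), EMIT:-] out:P1(v=0); bubbles=1
Tick 6: [PARSE:P5(v=8,ok=F), VALIDATE:P4(v=10,ok=F), TRANSFORM:P3(v=75,ok=T), EMIT:P2(v=0,ok=F)] out:-; bubbles=0
Tick 7: [PARSE:-, VALIDATE:P5(v=8,ok=F), TRANSFORM:P4(v=0,ok=F), EMIT:P3(v=75,ok=T)] out:P2(v=0); bubbles=1
Tick 8: [PARSE:-, VALIDATE:-, TRANSFORM:P5(v=0,ok=F), EMIT:P4(v=0,ok=F)] out:P3(v=75); bubbles=2
Tick 9: [PARSE:-, VALIDATE:-, TRANSFORM:-, EMIT:P5(v=0,ok=F)] out:P4(v=0); bubbles=3
Tick 10: [PARSE:-, VALIDATE:-, TRANSFORM:-, EMIT:-] out:P5(v=0); bubbles=4
Total bubble-slots: 20

Answer: 20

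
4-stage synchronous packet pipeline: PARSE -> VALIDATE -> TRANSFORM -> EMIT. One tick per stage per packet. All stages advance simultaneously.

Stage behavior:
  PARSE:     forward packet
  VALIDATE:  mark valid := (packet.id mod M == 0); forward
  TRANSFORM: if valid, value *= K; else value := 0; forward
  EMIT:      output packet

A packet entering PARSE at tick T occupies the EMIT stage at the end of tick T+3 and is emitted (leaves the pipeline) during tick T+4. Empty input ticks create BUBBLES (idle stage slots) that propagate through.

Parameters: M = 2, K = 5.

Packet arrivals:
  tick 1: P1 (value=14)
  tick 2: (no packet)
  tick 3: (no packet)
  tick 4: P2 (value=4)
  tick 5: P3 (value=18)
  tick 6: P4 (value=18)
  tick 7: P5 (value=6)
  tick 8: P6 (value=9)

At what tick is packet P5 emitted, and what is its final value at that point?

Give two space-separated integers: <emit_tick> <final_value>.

Answer: 11 0

Derivation:
Tick 1: [PARSE:P1(v=14,ok=F), VALIDATE:-, TRANSFORM:-, EMIT:-] out:-; in:P1
Tick 2: [PARSE:-, VALIDATE:P1(v=14,ok=F), TRANSFORM:-, EMIT:-] out:-; in:-
Tick 3: [PARSE:-, VALIDATE:-, TRANSFORM:P1(v=0,ok=F), EMIT:-] out:-; in:-
Tick 4: [PARSE:P2(v=4,ok=F), VALIDATE:-, TRANSFORM:-, EMIT:P1(v=0,ok=F)] out:-; in:P2
Tick 5: [PARSE:P3(v=18,ok=F), VALIDATE:P2(v=4,ok=T), TRANSFORM:-, EMIT:-] out:P1(v=0); in:P3
Tick 6: [PARSE:P4(v=18,ok=F), VALIDATE:P3(v=18,ok=F), TRANSFORM:P2(v=20,ok=T), EMIT:-] out:-; in:P4
Tick 7: [PARSE:P5(v=6,ok=F), VALIDATE:P4(v=18,ok=T), TRANSFORM:P3(v=0,ok=F), EMIT:P2(v=20,ok=T)] out:-; in:P5
Tick 8: [PARSE:P6(v=9,ok=F), VALIDATE:P5(v=6,ok=F), TRANSFORM:P4(v=90,ok=T), EMIT:P3(v=0,ok=F)] out:P2(v=20); in:P6
Tick 9: [PARSE:-, VALIDATE:P6(v=9,ok=T), TRANSFORM:P5(v=0,ok=F), EMIT:P4(v=90,ok=T)] out:P3(v=0); in:-
Tick 10: [PARSE:-, VALIDATE:-, TRANSFORM:P6(v=45,ok=T), EMIT:P5(v=0,ok=F)] out:P4(v=90); in:-
Tick 11: [PARSE:-, VALIDATE:-, TRANSFORM:-, EMIT:P6(v=45,ok=T)] out:P5(v=0); in:-
Tick 12: [PARSE:-, VALIDATE:-, TRANSFORM:-, EMIT:-] out:P6(v=45); in:-
P5: arrives tick 7, valid=False (id=5, id%2=1), emit tick 11, final value 0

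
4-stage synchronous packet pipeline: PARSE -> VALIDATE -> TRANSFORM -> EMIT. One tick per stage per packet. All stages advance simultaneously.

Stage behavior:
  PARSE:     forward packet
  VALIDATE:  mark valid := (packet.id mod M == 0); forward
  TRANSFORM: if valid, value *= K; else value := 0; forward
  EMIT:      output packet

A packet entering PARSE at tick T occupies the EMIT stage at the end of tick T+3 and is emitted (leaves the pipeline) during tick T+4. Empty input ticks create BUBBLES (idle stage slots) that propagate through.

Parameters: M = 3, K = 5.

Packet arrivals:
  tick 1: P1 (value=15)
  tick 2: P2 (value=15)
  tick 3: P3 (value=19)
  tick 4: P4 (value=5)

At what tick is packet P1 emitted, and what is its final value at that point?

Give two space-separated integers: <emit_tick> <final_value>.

Answer: 5 0

Derivation:
Tick 1: [PARSE:P1(v=15,ok=F), VALIDATE:-, TRANSFORM:-, EMIT:-] out:-; in:P1
Tick 2: [PARSE:P2(v=15,ok=F), VALIDATE:P1(v=15,ok=F), TRANSFORM:-, EMIT:-] out:-; in:P2
Tick 3: [PARSE:P3(v=19,ok=F), VALIDATE:P2(v=15,ok=F), TRANSFORM:P1(v=0,ok=F), EMIT:-] out:-; in:P3
Tick 4: [PARSE:P4(v=5,ok=F), VALIDATE:P3(v=19,ok=T), TRANSFORM:P2(v=0,ok=F), EMIT:P1(v=0,ok=F)] out:-; in:P4
Tick 5: [PARSE:-, VALIDATE:P4(v=5,ok=F), TRANSFORM:P3(v=95,ok=T), EMIT:P2(v=0,ok=F)] out:P1(v=0); in:-
Tick 6: [PARSE:-, VALIDATE:-, TRANSFORM:P4(v=0,ok=F), EMIT:P3(v=95,ok=T)] out:P2(v=0); in:-
Tick 7: [PARSE:-, VALIDATE:-, TRANSFORM:-, EMIT:P4(v=0,ok=F)] out:P3(v=95); in:-
Tick 8: [PARSE:-, VALIDATE:-, TRANSFORM:-, EMIT:-] out:P4(v=0); in:-
P1: arrives tick 1, valid=False (id=1, id%3=1), emit tick 5, final value 0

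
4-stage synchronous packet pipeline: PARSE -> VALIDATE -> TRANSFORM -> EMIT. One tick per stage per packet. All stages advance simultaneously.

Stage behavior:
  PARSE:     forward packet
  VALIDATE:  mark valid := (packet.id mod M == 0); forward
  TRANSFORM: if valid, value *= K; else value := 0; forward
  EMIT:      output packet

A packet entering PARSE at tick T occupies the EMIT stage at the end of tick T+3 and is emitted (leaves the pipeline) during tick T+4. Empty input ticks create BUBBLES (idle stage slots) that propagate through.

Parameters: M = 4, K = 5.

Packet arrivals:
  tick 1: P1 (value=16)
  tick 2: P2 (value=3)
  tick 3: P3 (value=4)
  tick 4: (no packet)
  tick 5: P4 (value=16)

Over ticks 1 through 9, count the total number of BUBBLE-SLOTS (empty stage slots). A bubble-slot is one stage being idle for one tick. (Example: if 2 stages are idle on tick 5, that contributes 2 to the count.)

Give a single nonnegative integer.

Tick 1: [PARSE:P1(v=16,ok=F), VALIDATE:-, TRANSFORM:-, EMIT:-] out:-; bubbles=3
Tick 2: [PARSE:P2(v=3,ok=F), VALIDATE:P1(v=16,ok=F), TRANSFORM:-, EMIT:-] out:-; bubbles=2
Tick 3: [PARSE:P3(v=4,ok=F), VALIDATE:P2(v=3,ok=F), TRANSFORM:P1(v=0,ok=F), EMIT:-] out:-; bubbles=1
Tick 4: [PARSE:-, VALIDATE:P3(v=4,ok=F), TRANSFORM:P2(v=0,ok=F), EMIT:P1(v=0,ok=F)] out:-; bubbles=1
Tick 5: [PARSE:P4(v=16,ok=F), VALIDATE:-, TRANSFORM:P3(v=0,ok=F), EMIT:P2(v=0,ok=F)] out:P1(v=0); bubbles=1
Tick 6: [PARSE:-, VALIDATE:P4(v=16,ok=T), TRANSFORM:-, EMIT:P3(v=0,ok=F)] out:P2(v=0); bubbles=2
Tick 7: [PARSE:-, VALIDATE:-, TRANSFORM:P4(v=80,ok=T), EMIT:-] out:P3(v=0); bubbles=3
Tick 8: [PARSE:-, VALIDATE:-, TRANSFORM:-, EMIT:P4(v=80,ok=T)] out:-; bubbles=3
Tick 9: [PARSE:-, VALIDATE:-, TRANSFORM:-, EMIT:-] out:P4(v=80); bubbles=4
Total bubble-slots: 20

Answer: 20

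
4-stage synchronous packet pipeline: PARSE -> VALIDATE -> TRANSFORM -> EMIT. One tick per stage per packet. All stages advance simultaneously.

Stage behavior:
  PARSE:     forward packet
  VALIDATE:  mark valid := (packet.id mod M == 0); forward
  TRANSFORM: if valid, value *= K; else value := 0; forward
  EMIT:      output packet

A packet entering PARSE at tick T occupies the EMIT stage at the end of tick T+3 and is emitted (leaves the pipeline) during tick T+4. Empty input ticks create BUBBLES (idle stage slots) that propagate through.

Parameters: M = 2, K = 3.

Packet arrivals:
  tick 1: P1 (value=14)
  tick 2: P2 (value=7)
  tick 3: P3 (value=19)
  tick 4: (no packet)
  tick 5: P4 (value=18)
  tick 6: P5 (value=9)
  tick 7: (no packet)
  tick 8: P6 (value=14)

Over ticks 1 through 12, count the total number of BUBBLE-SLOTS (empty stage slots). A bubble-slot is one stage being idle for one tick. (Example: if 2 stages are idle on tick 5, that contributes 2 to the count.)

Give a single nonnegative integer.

Answer: 24

Derivation:
Tick 1: [PARSE:P1(v=14,ok=F), VALIDATE:-, TRANSFORM:-, EMIT:-] out:-; bubbles=3
Tick 2: [PARSE:P2(v=7,ok=F), VALIDATE:P1(v=14,ok=F), TRANSFORM:-, EMIT:-] out:-; bubbles=2
Tick 3: [PARSE:P3(v=19,ok=F), VALIDATE:P2(v=7,ok=T), TRANSFORM:P1(v=0,ok=F), EMIT:-] out:-; bubbles=1
Tick 4: [PARSE:-, VALIDATE:P3(v=19,ok=F), TRANSFORM:P2(v=21,ok=T), EMIT:P1(v=0,ok=F)] out:-; bubbles=1
Tick 5: [PARSE:P4(v=18,ok=F), VALIDATE:-, TRANSFORM:P3(v=0,ok=F), EMIT:P2(v=21,ok=T)] out:P1(v=0); bubbles=1
Tick 6: [PARSE:P5(v=9,ok=F), VALIDATE:P4(v=18,ok=T), TRANSFORM:-, EMIT:P3(v=0,ok=F)] out:P2(v=21); bubbles=1
Tick 7: [PARSE:-, VALIDATE:P5(v=9,ok=F), TRANSFORM:P4(v=54,ok=T), EMIT:-] out:P3(v=0); bubbles=2
Tick 8: [PARSE:P6(v=14,ok=F), VALIDATE:-, TRANSFORM:P5(v=0,ok=F), EMIT:P4(v=54,ok=T)] out:-; bubbles=1
Tick 9: [PARSE:-, VALIDATE:P6(v=14,ok=T), TRANSFORM:-, EMIT:P5(v=0,ok=F)] out:P4(v=54); bubbles=2
Tick 10: [PARSE:-, VALIDATE:-, TRANSFORM:P6(v=42,ok=T), EMIT:-] out:P5(v=0); bubbles=3
Tick 11: [PARSE:-, VALIDATE:-, TRANSFORM:-, EMIT:P6(v=42,ok=T)] out:-; bubbles=3
Tick 12: [PARSE:-, VALIDATE:-, TRANSFORM:-, EMIT:-] out:P6(v=42); bubbles=4
Total bubble-slots: 24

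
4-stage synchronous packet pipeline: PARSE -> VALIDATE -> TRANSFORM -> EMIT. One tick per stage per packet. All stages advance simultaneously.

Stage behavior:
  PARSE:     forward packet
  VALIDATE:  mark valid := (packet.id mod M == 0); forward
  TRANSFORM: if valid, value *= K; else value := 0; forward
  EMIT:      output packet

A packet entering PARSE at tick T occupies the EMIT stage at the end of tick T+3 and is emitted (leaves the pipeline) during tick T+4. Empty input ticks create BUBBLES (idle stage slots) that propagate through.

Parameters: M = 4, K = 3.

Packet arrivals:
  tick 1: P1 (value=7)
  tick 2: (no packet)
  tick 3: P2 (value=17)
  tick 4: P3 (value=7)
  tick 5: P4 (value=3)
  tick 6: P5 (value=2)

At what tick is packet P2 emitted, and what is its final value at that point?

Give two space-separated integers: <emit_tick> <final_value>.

Tick 1: [PARSE:P1(v=7,ok=F), VALIDATE:-, TRANSFORM:-, EMIT:-] out:-; in:P1
Tick 2: [PARSE:-, VALIDATE:P1(v=7,ok=F), TRANSFORM:-, EMIT:-] out:-; in:-
Tick 3: [PARSE:P2(v=17,ok=F), VALIDATE:-, TRANSFORM:P1(v=0,ok=F), EMIT:-] out:-; in:P2
Tick 4: [PARSE:P3(v=7,ok=F), VALIDATE:P2(v=17,ok=F), TRANSFORM:-, EMIT:P1(v=0,ok=F)] out:-; in:P3
Tick 5: [PARSE:P4(v=3,ok=F), VALIDATE:P3(v=7,ok=F), TRANSFORM:P2(v=0,ok=F), EMIT:-] out:P1(v=0); in:P4
Tick 6: [PARSE:P5(v=2,ok=F), VALIDATE:P4(v=3,ok=T), TRANSFORM:P3(v=0,ok=F), EMIT:P2(v=0,ok=F)] out:-; in:P5
Tick 7: [PARSE:-, VALIDATE:P5(v=2,ok=F), TRANSFORM:P4(v=9,ok=T), EMIT:P3(v=0,ok=F)] out:P2(v=0); in:-
Tick 8: [PARSE:-, VALIDATE:-, TRANSFORM:P5(v=0,ok=F), EMIT:P4(v=9,ok=T)] out:P3(v=0); in:-
Tick 9: [PARSE:-, VALIDATE:-, TRANSFORM:-, EMIT:P5(v=0,ok=F)] out:P4(v=9); in:-
Tick 10: [PARSE:-, VALIDATE:-, TRANSFORM:-, EMIT:-] out:P5(v=0); in:-
P2: arrives tick 3, valid=False (id=2, id%4=2), emit tick 7, final value 0

Answer: 7 0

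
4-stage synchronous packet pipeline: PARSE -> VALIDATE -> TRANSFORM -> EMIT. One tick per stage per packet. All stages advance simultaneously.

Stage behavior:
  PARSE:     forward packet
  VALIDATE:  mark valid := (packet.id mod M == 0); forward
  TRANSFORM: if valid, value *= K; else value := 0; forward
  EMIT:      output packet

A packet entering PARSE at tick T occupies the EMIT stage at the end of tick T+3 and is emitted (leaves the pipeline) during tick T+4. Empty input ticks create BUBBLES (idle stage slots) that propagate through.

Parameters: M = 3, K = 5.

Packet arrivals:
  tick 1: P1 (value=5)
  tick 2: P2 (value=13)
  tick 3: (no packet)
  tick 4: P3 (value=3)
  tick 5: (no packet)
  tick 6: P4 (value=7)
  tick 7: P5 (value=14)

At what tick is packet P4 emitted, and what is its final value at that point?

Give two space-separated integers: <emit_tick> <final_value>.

Tick 1: [PARSE:P1(v=5,ok=F), VALIDATE:-, TRANSFORM:-, EMIT:-] out:-; in:P1
Tick 2: [PARSE:P2(v=13,ok=F), VALIDATE:P1(v=5,ok=F), TRANSFORM:-, EMIT:-] out:-; in:P2
Tick 3: [PARSE:-, VALIDATE:P2(v=13,ok=F), TRANSFORM:P1(v=0,ok=F), EMIT:-] out:-; in:-
Tick 4: [PARSE:P3(v=3,ok=F), VALIDATE:-, TRANSFORM:P2(v=0,ok=F), EMIT:P1(v=0,ok=F)] out:-; in:P3
Tick 5: [PARSE:-, VALIDATE:P3(v=3,ok=T), TRANSFORM:-, EMIT:P2(v=0,ok=F)] out:P1(v=0); in:-
Tick 6: [PARSE:P4(v=7,ok=F), VALIDATE:-, TRANSFORM:P3(v=15,ok=T), EMIT:-] out:P2(v=0); in:P4
Tick 7: [PARSE:P5(v=14,ok=F), VALIDATE:P4(v=7,ok=F), TRANSFORM:-, EMIT:P3(v=15,ok=T)] out:-; in:P5
Tick 8: [PARSE:-, VALIDATE:P5(v=14,ok=F), TRANSFORM:P4(v=0,ok=F), EMIT:-] out:P3(v=15); in:-
Tick 9: [PARSE:-, VALIDATE:-, TRANSFORM:P5(v=0,ok=F), EMIT:P4(v=0,ok=F)] out:-; in:-
Tick 10: [PARSE:-, VALIDATE:-, TRANSFORM:-, EMIT:P5(v=0,ok=F)] out:P4(v=0); in:-
Tick 11: [PARSE:-, VALIDATE:-, TRANSFORM:-, EMIT:-] out:P5(v=0); in:-
P4: arrives tick 6, valid=False (id=4, id%3=1), emit tick 10, final value 0

Answer: 10 0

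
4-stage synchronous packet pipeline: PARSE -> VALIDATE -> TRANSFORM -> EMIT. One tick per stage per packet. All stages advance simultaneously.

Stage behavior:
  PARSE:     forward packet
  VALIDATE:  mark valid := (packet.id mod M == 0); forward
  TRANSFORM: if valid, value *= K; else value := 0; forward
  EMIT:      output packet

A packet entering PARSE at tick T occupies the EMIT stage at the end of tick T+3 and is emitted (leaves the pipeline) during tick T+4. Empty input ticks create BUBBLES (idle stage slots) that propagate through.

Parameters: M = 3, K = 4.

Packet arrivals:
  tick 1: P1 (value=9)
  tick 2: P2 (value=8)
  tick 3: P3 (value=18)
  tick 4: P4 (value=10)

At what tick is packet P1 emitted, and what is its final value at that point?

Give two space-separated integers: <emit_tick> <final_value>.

Tick 1: [PARSE:P1(v=9,ok=F), VALIDATE:-, TRANSFORM:-, EMIT:-] out:-; in:P1
Tick 2: [PARSE:P2(v=8,ok=F), VALIDATE:P1(v=9,ok=F), TRANSFORM:-, EMIT:-] out:-; in:P2
Tick 3: [PARSE:P3(v=18,ok=F), VALIDATE:P2(v=8,ok=F), TRANSFORM:P1(v=0,ok=F), EMIT:-] out:-; in:P3
Tick 4: [PARSE:P4(v=10,ok=F), VALIDATE:P3(v=18,ok=T), TRANSFORM:P2(v=0,ok=F), EMIT:P1(v=0,ok=F)] out:-; in:P4
Tick 5: [PARSE:-, VALIDATE:P4(v=10,ok=F), TRANSFORM:P3(v=72,ok=T), EMIT:P2(v=0,ok=F)] out:P1(v=0); in:-
Tick 6: [PARSE:-, VALIDATE:-, TRANSFORM:P4(v=0,ok=F), EMIT:P3(v=72,ok=T)] out:P2(v=0); in:-
Tick 7: [PARSE:-, VALIDATE:-, TRANSFORM:-, EMIT:P4(v=0,ok=F)] out:P3(v=72); in:-
Tick 8: [PARSE:-, VALIDATE:-, TRANSFORM:-, EMIT:-] out:P4(v=0); in:-
P1: arrives tick 1, valid=False (id=1, id%3=1), emit tick 5, final value 0

Answer: 5 0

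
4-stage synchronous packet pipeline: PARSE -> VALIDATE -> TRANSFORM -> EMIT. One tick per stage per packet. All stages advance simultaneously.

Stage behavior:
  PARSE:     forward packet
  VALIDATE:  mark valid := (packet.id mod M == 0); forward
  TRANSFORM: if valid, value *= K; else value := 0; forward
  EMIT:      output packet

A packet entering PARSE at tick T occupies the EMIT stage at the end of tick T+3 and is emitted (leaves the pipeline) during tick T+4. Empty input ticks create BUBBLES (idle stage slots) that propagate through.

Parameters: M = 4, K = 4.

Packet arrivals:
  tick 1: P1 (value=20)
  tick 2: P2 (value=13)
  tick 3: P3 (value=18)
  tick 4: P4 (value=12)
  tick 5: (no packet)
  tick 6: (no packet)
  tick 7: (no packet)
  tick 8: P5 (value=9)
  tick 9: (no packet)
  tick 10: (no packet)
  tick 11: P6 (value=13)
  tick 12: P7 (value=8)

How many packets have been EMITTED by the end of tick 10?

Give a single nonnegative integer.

Tick 1: [PARSE:P1(v=20,ok=F), VALIDATE:-, TRANSFORM:-, EMIT:-] out:-; in:P1
Tick 2: [PARSE:P2(v=13,ok=F), VALIDATE:P1(v=20,ok=F), TRANSFORM:-, EMIT:-] out:-; in:P2
Tick 3: [PARSE:P3(v=18,ok=F), VALIDATE:P2(v=13,ok=F), TRANSFORM:P1(v=0,ok=F), EMIT:-] out:-; in:P3
Tick 4: [PARSE:P4(v=12,ok=F), VALIDATE:P3(v=18,ok=F), TRANSFORM:P2(v=0,ok=F), EMIT:P1(v=0,ok=F)] out:-; in:P4
Tick 5: [PARSE:-, VALIDATE:P4(v=12,ok=T), TRANSFORM:P3(v=0,ok=F), EMIT:P2(v=0,ok=F)] out:P1(v=0); in:-
Tick 6: [PARSE:-, VALIDATE:-, TRANSFORM:P4(v=48,ok=T), EMIT:P3(v=0,ok=F)] out:P2(v=0); in:-
Tick 7: [PARSE:-, VALIDATE:-, TRANSFORM:-, EMIT:P4(v=48,ok=T)] out:P3(v=0); in:-
Tick 8: [PARSE:P5(v=9,ok=F), VALIDATE:-, TRANSFORM:-, EMIT:-] out:P4(v=48); in:P5
Tick 9: [PARSE:-, VALIDATE:P5(v=9,ok=F), TRANSFORM:-, EMIT:-] out:-; in:-
Tick 10: [PARSE:-, VALIDATE:-, TRANSFORM:P5(v=0,ok=F), EMIT:-] out:-; in:-
Emitted by tick 10: ['P1', 'P2', 'P3', 'P4']

Answer: 4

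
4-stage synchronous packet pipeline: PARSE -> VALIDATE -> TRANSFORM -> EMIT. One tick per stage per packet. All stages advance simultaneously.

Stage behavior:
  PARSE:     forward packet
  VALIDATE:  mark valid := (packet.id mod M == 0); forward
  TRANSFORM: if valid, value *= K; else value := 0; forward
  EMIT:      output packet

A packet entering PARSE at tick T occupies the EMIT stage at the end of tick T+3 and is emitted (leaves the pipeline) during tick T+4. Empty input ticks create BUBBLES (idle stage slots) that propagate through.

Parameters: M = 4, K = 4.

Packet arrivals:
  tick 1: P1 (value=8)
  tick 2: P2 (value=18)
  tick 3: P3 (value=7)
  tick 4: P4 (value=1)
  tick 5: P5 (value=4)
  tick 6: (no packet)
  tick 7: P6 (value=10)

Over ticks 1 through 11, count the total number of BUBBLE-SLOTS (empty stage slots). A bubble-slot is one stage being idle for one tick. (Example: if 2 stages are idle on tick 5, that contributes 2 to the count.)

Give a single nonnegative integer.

Tick 1: [PARSE:P1(v=8,ok=F), VALIDATE:-, TRANSFORM:-, EMIT:-] out:-; bubbles=3
Tick 2: [PARSE:P2(v=18,ok=F), VALIDATE:P1(v=8,ok=F), TRANSFORM:-, EMIT:-] out:-; bubbles=2
Tick 3: [PARSE:P3(v=7,ok=F), VALIDATE:P2(v=18,ok=F), TRANSFORM:P1(v=0,ok=F), EMIT:-] out:-; bubbles=1
Tick 4: [PARSE:P4(v=1,ok=F), VALIDATE:P3(v=7,ok=F), TRANSFORM:P2(v=0,ok=F), EMIT:P1(v=0,ok=F)] out:-; bubbles=0
Tick 5: [PARSE:P5(v=4,ok=F), VALIDATE:P4(v=1,ok=T), TRANSFORM:P3(v=0,ok=F), EMIT:P2(v=0,ok=F)] out:P1(v=0); bubbles=0
Tick 6: [PARSE:-, VALIDATE:P5(v=4,ok=F), TRANSFORM:P4(v=4,ok=T), EMIT:P3(v=0,ok=F)] out:P2(v=0); bubbles=1
Tick 7: [PARSE:P6(v=10,ok=F), VALIDATE:-, TRANSFORM:P5(v=0,ok=F), EMIT:P4(v=4,ok=T)] out:P3(v=0); bubbles=1
Tick 8: [PARSE:-, VALIDATE:P6(v=10,ok=F), TRANSFORM:-, EMIT:P5(v=0,ok=F)] out:P4(v=4); bubbles=2
Tick 9: [PARSE:-, VALIDATE:-, TRANSFORM:P6(v=0,ok=F), EMIT:-] out:P5(v=0); bubbles=3
Tick 10: [PARSE:-, VALIDATE:-, TRANSFORM:-, EMIT:P6(v=0,ok=F)] out:-; bubbles=3
Tick 11: [PARSE:-, VALIDATE:-, TRANSFORM:-, EMIT:-] out:P6(v=0); bubbles=4
Total bubble-slots: 20

Answer: 20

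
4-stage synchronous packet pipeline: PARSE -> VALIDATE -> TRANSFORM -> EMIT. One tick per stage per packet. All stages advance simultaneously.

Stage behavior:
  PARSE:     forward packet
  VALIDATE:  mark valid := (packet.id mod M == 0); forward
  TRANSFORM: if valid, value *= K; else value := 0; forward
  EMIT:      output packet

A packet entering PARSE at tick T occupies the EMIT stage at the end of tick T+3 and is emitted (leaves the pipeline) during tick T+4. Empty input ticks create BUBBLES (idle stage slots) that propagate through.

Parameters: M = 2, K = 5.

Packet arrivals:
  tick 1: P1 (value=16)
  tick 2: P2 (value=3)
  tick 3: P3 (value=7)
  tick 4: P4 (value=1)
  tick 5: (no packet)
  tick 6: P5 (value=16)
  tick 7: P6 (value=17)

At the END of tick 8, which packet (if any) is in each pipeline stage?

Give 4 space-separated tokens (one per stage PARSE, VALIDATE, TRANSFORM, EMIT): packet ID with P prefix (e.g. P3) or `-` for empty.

Answer: - P6 P5 -

Derivation:
Tick 1: [PARSE:P1(v=16,ok=F), VALIDATE:-, TRANSFORM:-, EMIT:-] out:-; in:P1
Tick 2: [PARSE:P2(v=3,ok=F), VALIDATE:P1(v=16,ok=F), TRANSFORM:-, EMIT:-] out:-; in:P2
Tick 3: [PARSE:P3(v=7,ok=F), VALIDATE:P2(v=3,ok=T), TRANSFORM:P1(v=0,ok=F), EMIT:-] out:-; in:P3
Tick 4: [PARSE:P4(v=1,ok=F), VALIDATE:P3(v=7,ok=F), TRANSFORM:P2(v=15,ok=T), EMIT:P1(v=0,ok=F)] out:-; in:P4
Tick 5: [PARSE:-, VALIDATE:P4(v=1,ok=T), TRANSFORM:P3(v=0,ok=F), EMIT:P2(v=15,ok=T)] out:P1(v=0); in:-
Tick 6: [PARSE:P5(v=16,ok=F), VALIDATE:-, TRANSFORM:P4(v=5,ok=T), EMIT:P3(v=0,ok=F)] out:P2(v=15); in:P5
Tick 7: [PARSE:P6(v=17,ok=F), VALIDATE:P5(v=16,ok=F), TRANSFORM:-, EMIT:P4(v=5,ok=T)] out:P3(v=0); in:P6
Tick 8: [PARSE:-, VALIDATE:P6(v=17,ok=T), TRANSFORM:P5(v=0,ok=F), EMIT:-] out:P4(v=5); in:-
At end of tick 8: ['-', 'P6', 'P5', '-']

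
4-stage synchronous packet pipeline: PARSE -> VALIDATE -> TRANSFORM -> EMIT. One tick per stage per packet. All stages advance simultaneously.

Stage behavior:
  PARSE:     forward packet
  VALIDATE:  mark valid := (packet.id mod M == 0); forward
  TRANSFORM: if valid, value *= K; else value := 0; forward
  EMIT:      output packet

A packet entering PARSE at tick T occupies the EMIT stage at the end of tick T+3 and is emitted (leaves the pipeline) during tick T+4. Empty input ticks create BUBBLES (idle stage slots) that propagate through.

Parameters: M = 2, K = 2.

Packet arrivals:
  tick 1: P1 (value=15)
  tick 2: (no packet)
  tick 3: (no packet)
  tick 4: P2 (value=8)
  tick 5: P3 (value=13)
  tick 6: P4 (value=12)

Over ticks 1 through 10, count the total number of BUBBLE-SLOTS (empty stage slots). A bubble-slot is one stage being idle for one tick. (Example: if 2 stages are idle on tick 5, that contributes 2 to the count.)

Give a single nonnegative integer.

Answer: 24

Derivation:
Tick 1: [PARSE:P1(v=15,ok=F), VALIDATE:-, TRANSFORM:-, EMIT:-] out:-; bubbles=3
Tick 2: [PARSE:-, VALIDATE:P1(v=15,ok=F), TRANSFORM:-, EMIT:-] out:-; bubbles=3
Tick 3: [PARSE:-, VALIDATE:-, TRANSFORM:P1(v=0,ok=F), EMIT:-] out:-; bubbles=3
Tick 4: [PARSE:P2(v=8,ok=F), VALIDATE:-, TRANSFORM:-, EMIT:P1(v=0,ok=F)] out:-; bubbles=2
Tick 5: [PARSE:P3(v=13,ok=F), VALIDATE:P2(v=8,ok=T), TRANSFORM:-, EMIT:-] out:P1(v=0); bubbles=2
Tick 6: [PARSE:P4(v=12,ok=F), VALIDATE:P3(v=13,ok=F), TRANSFORM:P2(v=16,ok=T), EMIT:-] out:-; bubbles=1
Tick 7: [PARSE:-, VALIDATE:P4(v=12,ok=T), TRANSFORM:P3(v=0,ok=F), EMIT:P2(v=16,ok=T)] out:-; bubbles=1
Tick 8: [PARSE:-, VALIDATE:-, TRANSFORM:P4(v=24,ok=T), EMIT:P3(v=0,ok=F)] out:P2(v=16); bubbles=2
Tick 9: [PARSE:-, VALIDATE:-, TRANSFORM:-, EMIT:P4(v=24,ok=T)] out:P3(v=0); bubbles=3
Tick 10: [PARSE:-, VALIDATE:-, TRANSFORM:-, EMIT:-] out:P4(v=24); bubbles=4
Total bubble-slots: 24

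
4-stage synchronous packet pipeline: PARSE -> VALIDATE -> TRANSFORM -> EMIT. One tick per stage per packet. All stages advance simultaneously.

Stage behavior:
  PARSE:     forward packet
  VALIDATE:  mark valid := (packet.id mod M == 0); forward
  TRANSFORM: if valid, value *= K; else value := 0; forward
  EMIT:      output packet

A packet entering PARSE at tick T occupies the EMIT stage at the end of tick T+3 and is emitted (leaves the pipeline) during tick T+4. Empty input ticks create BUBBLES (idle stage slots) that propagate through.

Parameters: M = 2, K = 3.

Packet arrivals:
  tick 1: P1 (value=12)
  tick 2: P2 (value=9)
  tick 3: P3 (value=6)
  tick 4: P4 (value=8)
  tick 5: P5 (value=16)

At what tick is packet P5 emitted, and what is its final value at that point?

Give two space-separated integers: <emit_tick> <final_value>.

Tick 1: [PARSE:P1(v=12,ok=F), VALIDATE:-, TRANSFORM:-, EMIT:-] out:-; in:P1
Tick 2: [PARSE:P2(v=9,ok=F), VALIDATE:P1(v=12,ok=F), TRANSFORM:-, EMIT:-] out:-; in:P2
Tick 3: [PARSE:P3(v=6,ok=F), VALIDATE:P2(v=9,ok=T), TRANSFORM:P1(v=0,ok=F), EMIT:-] out:-; in:P3
Tick 4: [PARSE:P4(v=8,ok=F), VALIDATE:P3(v=6,ok=F), TRANSFORM:P2(v=27,ok=T), EMIT:P1(v=0,ok=F)] out:-; in:P4
Tick 5: [PARSE:P5(v=16,ok=F), VALIDATE:P4(v=8,ok=T), TRANSFORM:P3(v=0,ok=F), EMIT:P2(v=27,ok=T)] out:P1(v=0); in:P5
Tick 6: [PARSE:-, VALIDATE:P5(v=16,ok=F), TRANSFORM:P4(v=24,ok=T), EMIT:P3(v=0,ok=F)] out:P2(v=27); in:-
Tick 7: [PARSE:-, VALIDATE:-, TRANSFORM:P5(v=0,ok=F), EMIT:P4(v=24,ok=T)] out:P3(v=0); in:-
Tick 8: [PARSE:-, VALIDATE:-, TRANSFORM:-, EMIT:P5(v=0,ok=F)] out:P4(v=24); in:-
Tick 9: [PARSE:-, VALIDATE:-, TRANSFORM:-, EMIT:-] out:P5(v=0); in:-
P5: arrives tick 5, valid=False (id=5, id%2=1), emit tick 9, final value 0

Answer: 9 0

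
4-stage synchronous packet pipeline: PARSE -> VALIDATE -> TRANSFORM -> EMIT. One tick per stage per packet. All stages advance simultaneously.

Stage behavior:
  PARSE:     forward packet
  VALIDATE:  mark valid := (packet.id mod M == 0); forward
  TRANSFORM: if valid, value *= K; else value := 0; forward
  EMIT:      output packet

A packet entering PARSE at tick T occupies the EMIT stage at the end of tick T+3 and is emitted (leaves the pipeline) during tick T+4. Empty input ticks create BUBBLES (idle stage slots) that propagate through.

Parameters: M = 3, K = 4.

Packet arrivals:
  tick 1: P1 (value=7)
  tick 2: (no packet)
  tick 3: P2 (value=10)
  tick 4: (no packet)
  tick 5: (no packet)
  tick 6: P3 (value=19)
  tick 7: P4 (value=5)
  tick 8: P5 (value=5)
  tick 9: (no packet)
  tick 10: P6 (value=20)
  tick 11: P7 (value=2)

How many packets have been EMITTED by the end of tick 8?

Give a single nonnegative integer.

Answer: 2

Derivation:
Tick 1: [PARSE:P1(v=7,ok=F), VALIDATE:-, TRANSFORM:-, EMIT:-] out:-; in:P1
Tick 2: [PARSE:-, VALIDATE:P1(v=7,ok=F), TRANSFORM:-, EMIT:-] out:-; in:-
Tick 3: [PARSE:P2(v=10,ok=F), VALIDATE:-, TRANSFORM:P1(v=0,ok=F), EMIT:-] out:-; in:P2
Tick 4: [PARSE:-, VALIDATE:P2(v=10,ok=F), TRANSFORM:-, EMIT:P1(v=0,ok=F)] out:-; in:-
Tick 5: [PARSE:-, VALIDATE:-, TRANSFORM:P2(v=0,ok=F), EMIT:-] out:P1(v=0); in:-
Tick 6: [PARSE:P3(v=19,ok=F), VALIDATE:-, TRANSFORM:-, EMIT:P2(v=0,ok=F)] out:-; in:P3
Tick 7: [PARSE:P4(v=5,ok=F), VALIDATE:P3(v=19,ok=T), TRANSFORM:-, EMIT:-] out:P2(v=0); in:P4
Tick 8: [PARSE:P5(v=5,ok=F), VALIDATE:P4(v=5,ok=F), TRANSFORM:P3(v=76,ok=T), EMIT:-] out:-; in:P5
Emitted by tick 8: ['P1', 'P2']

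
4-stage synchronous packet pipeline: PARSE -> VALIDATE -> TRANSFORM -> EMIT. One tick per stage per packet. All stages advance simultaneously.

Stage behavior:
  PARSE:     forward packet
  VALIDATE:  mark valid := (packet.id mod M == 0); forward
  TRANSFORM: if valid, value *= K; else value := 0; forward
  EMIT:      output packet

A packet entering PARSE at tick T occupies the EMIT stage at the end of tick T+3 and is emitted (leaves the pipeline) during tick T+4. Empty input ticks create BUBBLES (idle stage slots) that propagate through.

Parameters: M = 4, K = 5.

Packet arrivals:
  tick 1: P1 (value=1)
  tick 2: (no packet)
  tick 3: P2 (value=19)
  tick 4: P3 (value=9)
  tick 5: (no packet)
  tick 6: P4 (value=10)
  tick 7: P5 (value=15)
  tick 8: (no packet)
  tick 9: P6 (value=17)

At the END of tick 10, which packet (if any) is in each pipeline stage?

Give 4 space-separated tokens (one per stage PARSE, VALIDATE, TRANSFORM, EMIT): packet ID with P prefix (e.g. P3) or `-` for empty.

Tick 1: [PARSE:P1(v=1,ok=F), VALIDATE:-, TRANSFORM:-, EMIT:-] out:-; in:P1
Tick 2: [PARSE:-, VALIDATE:P1(v=1,ok=F), TRANSFORM:-, EMIT:-] out:-; in:-
Tick 3: [PARSE:P2(v=19,ok=F), VALIDATE:-, TRANSFORM:P1(v=0,ok=F), EMIT:-] out:-; in:P2
Tick 4: [PARSE:P3(v=9,ok=F), VALIDATE:P2(v=19,ok=F), TRANSFORM:-, EMIT:P1(v=0,ok=F)] out:-; in:P3
Tick 5: [PARSE:-, VALIDATE:P3(v=9,ok=F), TRANSFORM:P2(v=0,ok=F), EMIT:-] out:P1(v=0); in:-
Tick 6: [PARSE:P4(v=10,ok=F), VALIDATE:-, TRANSFORM:P3(v=0,ok=F), EMIT:P2(v=0,ok=F)] out:-; in:P4
Tick 7: [PARSE:P5(v=15,ok=F), VALIDATE:P4(v=10,ok=T), TRANSFORM:-, EMIT:P3(v=0,ok=F)] out:P2(v=0); in:P5
Tick 8: [PARSE:-, VALIDATE:P5(v=15,ok=F), TRANSFORM:P4(v=50,ok=T), EMIT:-] out:P3(v=0); in:-
Tick 9: [PARSE:P6(v=17,ok=F), VALIDATE:-, TRANSFORM:P5(v=0,ok=F), EMIT:P4(v=50,ok=T)] out:-; in:P6
Tick 10: [PARSE:-, VALIDATE:P6(v=17,ok=F), TRANSFORM:-, EMIT:P5(v=0,ok=F)] out:P4(v=50); in:-
At end of tick 10: ['-', 'P6', '-', 'P5']

Answer: - P6 - P5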